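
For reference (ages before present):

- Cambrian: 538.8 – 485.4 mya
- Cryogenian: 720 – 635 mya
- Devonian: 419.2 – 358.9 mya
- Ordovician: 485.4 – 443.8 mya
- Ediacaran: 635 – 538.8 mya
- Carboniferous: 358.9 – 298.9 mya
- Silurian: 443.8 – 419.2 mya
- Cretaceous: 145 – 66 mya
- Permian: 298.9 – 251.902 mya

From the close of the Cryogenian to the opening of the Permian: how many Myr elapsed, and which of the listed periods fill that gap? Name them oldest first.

336.1 million years; Ediacaran, Cambrian, Ordovician, Silurian, Devonian, Carboniferous

End of Cryogenian = 635 Ma; start of Permian = 298.9 Ma.
Gap = 635 − 298.9 = 336.1 Myr.
Periods wholly inside 635–298.9 Ma: Ediacaran (635–538.8), Cambrian (538.8–485.4), Ordovician (485.4–443.8), Silurian (443.8–419.2), Devonian (419.2–358.9), Carboniferous (358.9–298.9).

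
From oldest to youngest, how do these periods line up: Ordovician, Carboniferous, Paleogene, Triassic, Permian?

Group by era (each group listed oldest first) — Paleozoic: Ordovician, Carboniferous, Permian; Mesozoic: Triassic; Cenozoic: Paleogene. The eras run Paleozoic → Mesozoic → Cenozoic. Concatenating the groups in that era order gives oldest to youngest directly.

Ordovician → Carboniferous → Permian → Triassic → Paleogene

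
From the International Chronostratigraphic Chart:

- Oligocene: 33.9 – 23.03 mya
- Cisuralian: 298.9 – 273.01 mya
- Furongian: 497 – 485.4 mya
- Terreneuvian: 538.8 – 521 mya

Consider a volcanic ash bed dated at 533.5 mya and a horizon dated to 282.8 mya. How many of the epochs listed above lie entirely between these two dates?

1

The older date is 533.5 Ma and the younger is 282.8 Ma.
Epochs with start < 533.5 and end > 282.8 Ma: Furongian (497–485.4).
That is 1 complete epoch.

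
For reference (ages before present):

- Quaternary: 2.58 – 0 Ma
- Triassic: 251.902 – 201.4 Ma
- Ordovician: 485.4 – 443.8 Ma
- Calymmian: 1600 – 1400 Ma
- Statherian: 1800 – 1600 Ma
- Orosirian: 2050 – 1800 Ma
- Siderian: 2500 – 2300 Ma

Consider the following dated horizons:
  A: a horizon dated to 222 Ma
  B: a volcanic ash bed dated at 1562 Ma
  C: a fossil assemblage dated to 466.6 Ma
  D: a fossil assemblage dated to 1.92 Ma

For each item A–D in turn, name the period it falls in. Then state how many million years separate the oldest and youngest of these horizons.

A: 222 Ma lies in 251.902–201.4 Ma, so Triassic.
B: 1562 Ma lies in 1600–1400 Ma, so Calymmian.
C: 466.6 Ma lies in 485.4–443.8 Ma, so Ordovician.
D: 1.92 Ma lies in 2.58–0 Ma, so Quaternary.
Oldest = 1562 Ma, youngest = 1.92 Ma → span 1560.08 Myr.

A — Triassic; B — Calymmian; C — Ordovician; D — Quaternary; span 1560.08 million years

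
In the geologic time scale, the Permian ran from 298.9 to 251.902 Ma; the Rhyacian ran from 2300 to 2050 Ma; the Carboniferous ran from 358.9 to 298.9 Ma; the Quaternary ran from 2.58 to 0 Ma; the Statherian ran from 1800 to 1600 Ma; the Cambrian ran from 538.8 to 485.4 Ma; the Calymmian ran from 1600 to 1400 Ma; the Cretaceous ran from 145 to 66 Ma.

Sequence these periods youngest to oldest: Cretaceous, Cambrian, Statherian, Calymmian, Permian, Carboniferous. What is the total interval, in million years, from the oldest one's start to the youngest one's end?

Cretaceous → Permian → Carboniferous → Cambrian → Calymmian → Statherian; total span 1734 Myr

From the excerpt: Cretaceous 145–66; Cambrian 538.8–485.4; Statherian 1800–1600; Calymmian 1600–1400; Permian 298.9–251.902; Carboniferous 358.9–298.9 (Ma).
Larger Ma is earlier, so the oldest is Statherian and the youngest is Cretaceous; youngest to oldest: Cretaceous, Permian, Carboniferous, Cambrian, Calymmian, Statherian.
Oldest start 1800 minus youngest end 66 gives 1734 Myr overall.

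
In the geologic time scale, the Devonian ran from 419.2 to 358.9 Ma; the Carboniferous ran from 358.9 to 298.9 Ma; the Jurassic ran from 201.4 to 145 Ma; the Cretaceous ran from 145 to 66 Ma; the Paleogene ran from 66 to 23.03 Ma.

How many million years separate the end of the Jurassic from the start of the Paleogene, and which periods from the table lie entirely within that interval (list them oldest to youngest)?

79 million years; Cretaceous

The Jurassic closes at 145 Ma and the Paleogene opens at 66 Ma, so the interval is 145 − 66 = 79 Myr.
A period fits inside if it starts at or after 145 Ma and ends at or before 66 Ma; oldest first that gives Cretaceous.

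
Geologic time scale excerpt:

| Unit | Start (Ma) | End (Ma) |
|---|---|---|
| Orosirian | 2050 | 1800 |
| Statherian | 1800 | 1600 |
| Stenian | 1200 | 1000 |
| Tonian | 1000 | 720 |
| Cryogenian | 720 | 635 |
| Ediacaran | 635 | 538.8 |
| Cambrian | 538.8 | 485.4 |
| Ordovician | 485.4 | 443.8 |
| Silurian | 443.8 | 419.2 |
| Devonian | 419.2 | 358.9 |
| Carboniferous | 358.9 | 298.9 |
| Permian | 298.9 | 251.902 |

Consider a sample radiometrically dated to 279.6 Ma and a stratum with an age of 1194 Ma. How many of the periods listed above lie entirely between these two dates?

8

The older date is 1194 Ma and the younger is 279.6 Ma.
Periods with start < 1194 and end > 279.6 Ma: Tonian (1000–720), Cryogenian (720–635), Ediacaran (635–538.8), Cambrian (538.8–485.4), Ordovician (485.4–443.8), Silurian (443.8–419.2), Devonian (419.2–358.9), Carboniferous (358.9–298.9).
That is 8 complete periods.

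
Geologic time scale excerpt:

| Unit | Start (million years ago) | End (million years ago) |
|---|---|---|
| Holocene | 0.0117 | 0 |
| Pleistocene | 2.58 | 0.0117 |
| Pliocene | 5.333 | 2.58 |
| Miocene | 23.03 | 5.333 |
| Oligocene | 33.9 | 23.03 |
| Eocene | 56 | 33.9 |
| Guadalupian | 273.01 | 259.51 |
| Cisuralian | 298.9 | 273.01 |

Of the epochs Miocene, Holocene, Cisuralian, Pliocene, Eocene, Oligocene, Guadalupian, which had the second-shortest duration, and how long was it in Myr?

Start − end for each: Miocene 23.03 − 5.333 = 17.697; Holocene 0.0117 − 0 = 0.0117; Cisuralian 298.9 − 273.01 = 25.89; Pliocene 5.333 − 2.58 = 2.753; Eocene 56 − 33.9 = 22.1; Oligocene 33.9 − 23.03 = 10.87; Guadalupian 273.01 − 259.51 = 13.5.
Ranking these from shortest: Holocene < Pliocene < Oligocene < Guadalupian < Miocene < Eocene < Cisuralian.
Position 2 in that ranking is Pliocene, which lasted 2.753 Myr.

Pliocene, 2.753 million years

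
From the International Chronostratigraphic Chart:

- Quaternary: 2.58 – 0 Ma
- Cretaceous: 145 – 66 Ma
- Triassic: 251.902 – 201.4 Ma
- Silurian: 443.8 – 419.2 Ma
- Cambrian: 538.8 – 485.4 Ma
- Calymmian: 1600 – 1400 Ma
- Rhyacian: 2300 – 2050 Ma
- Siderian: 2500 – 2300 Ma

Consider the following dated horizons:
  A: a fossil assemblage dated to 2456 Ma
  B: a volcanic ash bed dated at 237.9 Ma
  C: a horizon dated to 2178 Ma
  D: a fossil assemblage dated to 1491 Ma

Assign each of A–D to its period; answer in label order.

A — Siderian; B — Triassic; C — Rhyacian; D — Calymmian

A: 2456 Ma lies in 2500–2300 Ma, so Siderian.
B: 237.9 Ma lies in 251.902–201.4 Ma, so Triassic.
C: 2178 Ma lies in 2300–2050 Ma, so Rhyacian.
D: 1491 Ma lies in 1600–1400 Ma, so Calymmian.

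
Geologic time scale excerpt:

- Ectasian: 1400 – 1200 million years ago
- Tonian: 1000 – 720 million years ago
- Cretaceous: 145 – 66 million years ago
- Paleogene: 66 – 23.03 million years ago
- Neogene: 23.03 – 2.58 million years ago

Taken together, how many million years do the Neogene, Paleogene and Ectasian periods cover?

263.42 million years

Duration is start − end for each: (23.03 − 2.58) + (66 − 23.03) + (1400 − 1200).
That is 20.45 + 42.97 + 200, which totals 263.42 million years.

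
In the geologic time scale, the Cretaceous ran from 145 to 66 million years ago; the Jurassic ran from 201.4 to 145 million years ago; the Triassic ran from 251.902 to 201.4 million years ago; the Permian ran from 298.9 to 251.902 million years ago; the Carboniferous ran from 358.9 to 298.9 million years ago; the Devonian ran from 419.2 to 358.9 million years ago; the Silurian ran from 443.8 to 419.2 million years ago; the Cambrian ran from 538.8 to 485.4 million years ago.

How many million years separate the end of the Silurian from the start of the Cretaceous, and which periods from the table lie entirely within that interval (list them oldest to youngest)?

The Silurian closes at 419.2 Ma and the Cretaceous opens at 145 Ma, so the interval is 419.2 − 145 = 274.2 Myr.
A period fits inside if it starts at or after 419.2 Ma and ends at or before 145 Ma; oldest first that gives Devonian, Carboniferous, Permian, Triassic, Jurassic.

274.2 million years; Devonian, Carboniferous, Permian, Triassic, Jurassic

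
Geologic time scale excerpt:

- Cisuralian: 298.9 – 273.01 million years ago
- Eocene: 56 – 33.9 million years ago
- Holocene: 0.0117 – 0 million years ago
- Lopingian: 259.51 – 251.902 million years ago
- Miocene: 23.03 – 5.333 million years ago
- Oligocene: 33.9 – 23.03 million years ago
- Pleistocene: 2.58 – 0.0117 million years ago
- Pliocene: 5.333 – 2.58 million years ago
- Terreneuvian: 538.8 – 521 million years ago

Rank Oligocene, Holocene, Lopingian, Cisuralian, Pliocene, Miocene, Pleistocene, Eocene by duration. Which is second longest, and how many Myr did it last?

Start − end for each: Oligocene 33.9 − 23.03 = 10.87; Holocene 0.0117 − 0 = 0.0117; Lopingian 259.51 − 251.902 = 7.608; Cisuralian 298.9 − 273.01 = 25.89; Pliocene 5.333 − 2.58 = 2.753; Miocene 23.03 − 5.333 = 17.697; Pleistocene 2.58 − 0.0117 = 2.5683; Eocene 56 − 33.9 = 22.1.
Ranking these from longest: Cisuralian > Eocene > Miocene > Oligocene > Lopingian > Pliocene > Pleistocene > Holocene.
Position 2 in that ranking is Eocene, which lasted 22.1 Myr.

Eocene, 22.1 million years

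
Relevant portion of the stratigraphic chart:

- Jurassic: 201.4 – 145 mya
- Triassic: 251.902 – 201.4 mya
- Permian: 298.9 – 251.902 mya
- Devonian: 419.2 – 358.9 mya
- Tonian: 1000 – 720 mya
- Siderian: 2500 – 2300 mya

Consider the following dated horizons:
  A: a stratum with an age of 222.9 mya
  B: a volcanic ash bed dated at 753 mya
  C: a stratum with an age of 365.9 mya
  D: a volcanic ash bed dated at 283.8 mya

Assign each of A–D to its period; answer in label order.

A: 222.9 Ma lies in 251.902–201.4 Ma, so Triassic.
B: 753 Ma lies in 1000–720 Ma, so Tonian.
C: 365.9 Ma lies in 419.2–358.9 Ma, so Devonian.
D: 283.8 Ma lies in 298.9–251.902 Ma, so Permian.

A — Triassic; B — Tonian; C — Devonian; D — Permian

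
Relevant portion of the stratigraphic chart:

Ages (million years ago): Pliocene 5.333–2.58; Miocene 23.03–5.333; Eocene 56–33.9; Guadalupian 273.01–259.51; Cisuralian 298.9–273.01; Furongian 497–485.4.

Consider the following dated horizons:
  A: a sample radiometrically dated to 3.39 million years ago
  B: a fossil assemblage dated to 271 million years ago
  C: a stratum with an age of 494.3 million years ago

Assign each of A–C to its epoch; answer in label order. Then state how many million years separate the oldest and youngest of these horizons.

A: 3.39 Ma lies in 5.333–2.58 Ma, so Pliocene.
B: 271 Ma lies in 273.01–259.51 Ma, so Guadalupian.
C: 494.3 Ma lies in 497–485.4 Ma, so Furongian.
Oldest = 494.3 Ma, youngest = 3.39 Ma → span 490.91 Myr.

A — Pliocene; B — Guadalupian; C — Furongian; span 490.91 million years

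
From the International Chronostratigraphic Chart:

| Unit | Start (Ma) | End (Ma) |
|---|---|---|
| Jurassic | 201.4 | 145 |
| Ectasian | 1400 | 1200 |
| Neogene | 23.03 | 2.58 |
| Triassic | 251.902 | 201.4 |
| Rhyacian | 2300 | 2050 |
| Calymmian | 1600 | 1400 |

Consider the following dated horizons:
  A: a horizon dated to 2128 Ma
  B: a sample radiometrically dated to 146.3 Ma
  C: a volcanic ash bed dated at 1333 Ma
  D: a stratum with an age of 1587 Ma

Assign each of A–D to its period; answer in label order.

Match each age against the start–end ranges in the excerpt: A = 2128 Ma → Rhyacian (2300–2050); B = 146.3 Ma → Jurassic (201.4–145); C = 1333 Ma → Ectasian (1400–1200); D = 1587 Ma → Calymmian (1600–1400).

A — Rhyacian; B — Jurassic; C — Ectasian; D — Calymmian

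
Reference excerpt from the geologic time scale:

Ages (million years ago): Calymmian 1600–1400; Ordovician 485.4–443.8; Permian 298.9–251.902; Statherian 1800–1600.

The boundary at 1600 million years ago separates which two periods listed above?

Statherian and Calymmian

The Statherian ends at 1600 million years ago and the Calymmian begins at 1600 million years ago, so they share that boundary.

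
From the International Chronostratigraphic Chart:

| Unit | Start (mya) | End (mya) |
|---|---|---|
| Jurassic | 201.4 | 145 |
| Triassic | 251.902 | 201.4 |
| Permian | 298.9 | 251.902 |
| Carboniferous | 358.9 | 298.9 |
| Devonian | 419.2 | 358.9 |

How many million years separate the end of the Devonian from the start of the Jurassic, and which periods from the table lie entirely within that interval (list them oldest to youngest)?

End of Devonian = 358.9 Ma; start of Jurassic = 201.4 Ma.
Gap = 358.9 − 201.4 = 157.5 Myr.
Periods wholly inside 358.9–201.4 Ma: Carboniferous (358.9–298.9), Permian (298.9–251.902), Triassic (251.902–201.4).

157.5 million years; Carboniferous, Permian, Triassic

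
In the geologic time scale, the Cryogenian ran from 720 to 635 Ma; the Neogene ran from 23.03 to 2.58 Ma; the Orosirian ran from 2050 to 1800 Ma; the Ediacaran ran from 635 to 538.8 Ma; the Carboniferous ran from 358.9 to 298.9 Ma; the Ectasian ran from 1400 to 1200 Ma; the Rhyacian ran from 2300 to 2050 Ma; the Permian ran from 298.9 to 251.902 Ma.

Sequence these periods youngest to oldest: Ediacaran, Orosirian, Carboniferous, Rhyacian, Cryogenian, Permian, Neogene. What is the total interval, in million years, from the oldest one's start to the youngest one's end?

From the excerpt: Ediacaran 635–538.8; Orosirian 2050–1800; Carboniferous 358.9–298.9; Rhyacian 2300–2050; Cryogenian 720–635; Permian 298.9–251.902; Neogene 23.03–2.58 (Ma).
Larger Ma is earlier, so the oldest is Rhyacian and the youngest is Neogene; youngest to oldest: Neogene, Permian, Carboniferous, Ediacaran, Cryogenian, Orosirian, Rhyacian.
Oldest start 2300 minus youngest end 2.58 gives 2297.42 Myr overall.

Neogene, Permian, Carboniferous, Ediacaran, Cryogenian, Orosirian, Rhyacian; total span 2297.42 Myr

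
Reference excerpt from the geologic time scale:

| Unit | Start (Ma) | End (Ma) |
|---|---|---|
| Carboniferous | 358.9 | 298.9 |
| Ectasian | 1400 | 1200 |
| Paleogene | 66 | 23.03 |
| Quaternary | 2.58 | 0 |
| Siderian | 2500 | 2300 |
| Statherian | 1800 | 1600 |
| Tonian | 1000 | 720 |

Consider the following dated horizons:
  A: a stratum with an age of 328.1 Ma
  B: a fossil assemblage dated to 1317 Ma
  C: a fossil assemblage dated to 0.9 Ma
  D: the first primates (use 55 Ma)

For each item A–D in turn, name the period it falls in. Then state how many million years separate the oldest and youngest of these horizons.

Match each age against the start–end ranges in the excerpt: A = 328.1 Ma → Carboniferous (358.9–298.9); B = 1317 Ma → Ectasian (1400–1200); C = 0.9 Ma → Quaternary (2.58–0); D = 55 Ma → Paleogene (66–23.03).
The largest age is 1317 Ma and the smallest is 0.9 Ma; their difference is 1316.1 Myr.

A — Carboniferous; B — Ectasian; C — Quaternary; D — Paleogene; span 1316.1 million years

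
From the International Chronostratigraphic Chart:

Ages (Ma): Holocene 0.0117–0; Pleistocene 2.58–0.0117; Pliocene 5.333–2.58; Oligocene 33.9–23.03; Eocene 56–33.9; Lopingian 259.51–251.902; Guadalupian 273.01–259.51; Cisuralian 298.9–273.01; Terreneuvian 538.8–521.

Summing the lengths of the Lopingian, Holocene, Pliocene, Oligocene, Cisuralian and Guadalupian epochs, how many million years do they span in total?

60.6327 million years

Each duration: Lopingian = 7.608; Holocene = 0.0117; Pliocene = 2.753; Oligocene = 10.87; Cisuralian = 25.89; Guadalupian = 13.5.
Sum: 7.608 + 0.0117 + 2.753 + 10.87 + 25.89 + 13.5 = 60.6327 Myr.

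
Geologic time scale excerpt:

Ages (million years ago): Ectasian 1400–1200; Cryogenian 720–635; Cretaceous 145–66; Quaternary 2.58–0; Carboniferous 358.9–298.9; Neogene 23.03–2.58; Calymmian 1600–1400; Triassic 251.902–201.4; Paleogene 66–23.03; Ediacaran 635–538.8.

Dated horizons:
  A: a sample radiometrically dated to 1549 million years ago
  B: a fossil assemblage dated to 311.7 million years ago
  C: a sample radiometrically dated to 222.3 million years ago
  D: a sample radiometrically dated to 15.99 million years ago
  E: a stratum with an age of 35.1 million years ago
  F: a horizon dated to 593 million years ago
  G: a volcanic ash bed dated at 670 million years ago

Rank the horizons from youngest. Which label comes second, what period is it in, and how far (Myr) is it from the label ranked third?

Smaller Ma means younger, so youngest first: D 15.99 < E 35.1 < C 222.3 < B 311.7 < F 593 < G 670 < A 1549.
Counting 2 along gives E (35.1 Ma); the excerpt puts that inside the Paleogene, 66–23.03 Ma.
Next in line is C (222.3 Ma), and 222.3 − 35.1 = 187.2 Myr.

E, in the Paleogene; 187.2 million years to C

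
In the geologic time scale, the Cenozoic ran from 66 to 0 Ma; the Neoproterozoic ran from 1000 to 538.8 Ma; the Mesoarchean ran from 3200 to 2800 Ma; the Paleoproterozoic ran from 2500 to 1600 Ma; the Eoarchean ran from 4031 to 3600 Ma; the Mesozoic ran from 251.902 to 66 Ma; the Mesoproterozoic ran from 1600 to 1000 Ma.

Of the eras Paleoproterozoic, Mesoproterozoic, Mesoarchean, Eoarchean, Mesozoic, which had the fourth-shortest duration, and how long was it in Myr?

Durations: Paleoproterozoic 900; Mesoproterozoic 600; Mesoarchean 400; Eoarchean 431; Mesozoic 185.902 Myr.
Sorted shortest-first: Mesozoic (185.902), Mesoarchean (400), Eoarchean (431), Mesoproterozoic (600), Paleoproterozoic (900).
The fourth shortest is Mesoproterozoic at 600 Myr.

Mesoproterozoic, 600 million years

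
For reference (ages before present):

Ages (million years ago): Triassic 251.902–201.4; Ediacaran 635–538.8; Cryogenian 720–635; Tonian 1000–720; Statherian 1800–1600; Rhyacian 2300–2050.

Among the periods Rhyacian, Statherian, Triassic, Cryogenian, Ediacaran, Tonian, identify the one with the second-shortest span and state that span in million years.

Cryogenian, 85 million years

Start − end for each: Rhyacian 2300 − 2050 = 250; Statherian 1800 − 1600 = 200; Triassic 251.902 − 201.4 = 50.502; Cryogenian 720 − 635 = 85; Ediacaran 635 − 538.8 = 96.2; Tonian 1000 − 720 = 280.
Ranking these from shortest: Triassic < Cryogenian < Ediacaran < Statherian < Rhyacian < Tonian.
Position 2 in that ranking is Cryogenian, which lasted 85 Myr.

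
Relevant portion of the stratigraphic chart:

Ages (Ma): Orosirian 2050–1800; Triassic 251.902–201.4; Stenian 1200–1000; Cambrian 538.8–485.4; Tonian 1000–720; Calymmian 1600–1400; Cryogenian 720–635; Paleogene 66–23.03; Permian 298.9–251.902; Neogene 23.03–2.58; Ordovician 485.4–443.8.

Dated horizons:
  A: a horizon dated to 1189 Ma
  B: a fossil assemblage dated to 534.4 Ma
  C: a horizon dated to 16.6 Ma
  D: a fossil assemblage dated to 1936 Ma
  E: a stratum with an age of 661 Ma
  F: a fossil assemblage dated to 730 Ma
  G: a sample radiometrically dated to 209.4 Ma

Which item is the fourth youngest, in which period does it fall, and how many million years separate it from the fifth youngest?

Sorted youngest-first by Ma: C (16.6), G (209.4), B (534.4), E (661), F (730), A (1189), D (1936).
The fourth youngest is E at 661 Ma, which lies in 720–635 Ma: the Cryogenian.
The fifth youngest is F at 730 Ma; separation = |661 − 730| = 69 Myr.

E, in the Cryogenian; 69 million years to F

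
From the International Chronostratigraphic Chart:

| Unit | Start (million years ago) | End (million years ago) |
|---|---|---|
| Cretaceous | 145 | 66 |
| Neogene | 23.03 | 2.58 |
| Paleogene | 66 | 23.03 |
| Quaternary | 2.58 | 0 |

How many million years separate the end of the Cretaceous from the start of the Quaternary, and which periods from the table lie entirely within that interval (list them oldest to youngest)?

63.42 million years; Paleogene, Neogene

The Cretaceous closes at 66 Ma and the Quaternary opens at 2.58 Ma, so the interval is 66 − 2.58 = 63.42 Myr.
A period fits inside if it starts at or after 66 Ma and ends at or before 2.58 Ma; oldest first that gives Paleogene, Neogene.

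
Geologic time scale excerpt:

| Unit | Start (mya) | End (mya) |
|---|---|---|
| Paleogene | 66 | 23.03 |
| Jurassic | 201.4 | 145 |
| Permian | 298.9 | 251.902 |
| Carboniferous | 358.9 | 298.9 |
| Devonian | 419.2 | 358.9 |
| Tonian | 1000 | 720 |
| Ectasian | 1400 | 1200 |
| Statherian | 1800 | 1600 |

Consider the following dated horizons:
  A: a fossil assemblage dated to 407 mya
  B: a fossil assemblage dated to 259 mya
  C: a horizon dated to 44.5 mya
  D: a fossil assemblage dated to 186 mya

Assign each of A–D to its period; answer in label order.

Match each age against the start–end ranges in the excerpt: A = 407 Ma → Devonian (419.2–358.9); B = 259 Ma → Permian (298.9–251.902); C = 44.5 Ma → Paleogene (66–23.03); D = 186 Ma → Jurassic (201.4–145).

A — Devonian; B — Permian; C — Paleogene; D — Jurassic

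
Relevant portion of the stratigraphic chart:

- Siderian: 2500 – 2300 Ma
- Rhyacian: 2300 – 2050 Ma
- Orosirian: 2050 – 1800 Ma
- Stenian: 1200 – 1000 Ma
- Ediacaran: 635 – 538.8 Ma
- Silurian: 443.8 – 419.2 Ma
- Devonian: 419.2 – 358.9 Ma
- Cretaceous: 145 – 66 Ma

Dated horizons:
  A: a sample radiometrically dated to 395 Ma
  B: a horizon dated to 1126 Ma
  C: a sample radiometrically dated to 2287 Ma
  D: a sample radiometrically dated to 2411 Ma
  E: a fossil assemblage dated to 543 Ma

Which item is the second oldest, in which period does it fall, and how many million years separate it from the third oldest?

C, in the Rhyacian; 1161 million years to B

Sorted oldest-first by Ma: D (2411), C (2287), B (1126), E (543), A (395).
The second oldest is C at 2287 Ma, which lies in 2300–2050 Ma: the Rhyacian.
The third oldest is B at 1126 Ma; separation = |2287 − 1126| = 1161 Myr.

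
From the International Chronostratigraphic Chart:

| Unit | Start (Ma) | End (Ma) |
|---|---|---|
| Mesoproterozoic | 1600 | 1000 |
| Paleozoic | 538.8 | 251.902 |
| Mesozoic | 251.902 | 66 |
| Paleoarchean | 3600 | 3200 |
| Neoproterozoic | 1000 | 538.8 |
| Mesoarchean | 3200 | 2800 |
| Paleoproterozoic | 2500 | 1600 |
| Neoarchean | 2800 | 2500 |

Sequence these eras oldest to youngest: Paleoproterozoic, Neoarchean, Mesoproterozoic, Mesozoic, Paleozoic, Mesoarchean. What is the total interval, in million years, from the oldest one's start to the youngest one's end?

From the excerpt: Paleoproterozoic 2500–1600; Neoarchean 2800–2500; Mesoproterozoic 1600–1000; Mesozoic 251.902–66; Paleozoic 538.8–251.902; Mesoarchean 3200–2800 (Ma).
Larger Ma is earlier, so the oldest is Mesoarchean and the youngest is Mesozoic; oldest to youngest: Mesoarchean, Neoarchean, Paleoproterozoic, Mesoproterozoic, Paleozoic, Mesozoic.
Oldest start 3200 minus youngest end 66 gives 3134 Myr overall.

Mesoarchean → Neoarchean → Paleoproterozoic → Mesoproterozoic → Paleozoic → Mesozoic; total span 3134 Myr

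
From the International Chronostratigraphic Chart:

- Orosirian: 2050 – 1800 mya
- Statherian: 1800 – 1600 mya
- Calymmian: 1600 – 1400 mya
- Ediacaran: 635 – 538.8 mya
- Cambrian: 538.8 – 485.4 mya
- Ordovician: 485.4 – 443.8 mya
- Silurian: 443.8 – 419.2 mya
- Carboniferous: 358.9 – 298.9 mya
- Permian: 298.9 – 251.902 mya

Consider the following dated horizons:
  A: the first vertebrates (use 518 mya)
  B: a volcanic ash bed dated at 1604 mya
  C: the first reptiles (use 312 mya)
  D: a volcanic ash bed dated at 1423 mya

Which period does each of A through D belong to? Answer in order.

Match each age against the start–end ranges in the excerpt: A = 518 Ma → Cambrian (538.8–485.4); B = 1604 Ma → Statherian (1800–1600); C = 312 Ma → Carboniferous (358.9–298.9); D = 1423 Ma → Calymmian (1600–1400).

A — Cambrian; B — Statherian; C — Carboniferous; D — Calymmian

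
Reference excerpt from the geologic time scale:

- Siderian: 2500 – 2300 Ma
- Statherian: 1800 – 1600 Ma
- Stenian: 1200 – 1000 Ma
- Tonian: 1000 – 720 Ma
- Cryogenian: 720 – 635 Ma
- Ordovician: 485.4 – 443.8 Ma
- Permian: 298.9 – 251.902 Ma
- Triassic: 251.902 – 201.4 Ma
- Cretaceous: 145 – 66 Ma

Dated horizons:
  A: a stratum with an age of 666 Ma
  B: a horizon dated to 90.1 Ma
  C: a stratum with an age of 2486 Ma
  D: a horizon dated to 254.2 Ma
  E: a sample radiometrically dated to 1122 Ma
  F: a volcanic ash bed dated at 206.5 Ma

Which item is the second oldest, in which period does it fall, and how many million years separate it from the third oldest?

E, in the Stenian; 456 million years to A

Sorted oldest-first by Ma: C (2486), E (1122), A (666), D (254.2), F (206.5), B (90.1).
The second oldest is E at 1122 Ma, which lies in 1200–1000 Ma: the Stenian.
The third oldest is A at 666 Ma; separation = |1122 − 666| = 456 Myr.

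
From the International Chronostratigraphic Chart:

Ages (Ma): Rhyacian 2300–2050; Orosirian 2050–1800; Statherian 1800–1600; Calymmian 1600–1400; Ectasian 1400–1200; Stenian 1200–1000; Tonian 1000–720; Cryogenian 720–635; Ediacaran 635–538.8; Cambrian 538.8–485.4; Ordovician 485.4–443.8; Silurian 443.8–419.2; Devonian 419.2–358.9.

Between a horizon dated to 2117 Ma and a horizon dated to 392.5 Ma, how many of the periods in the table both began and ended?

2117 Ma sits inside the Rhyacian (2300–2050) and 392.5 Ma inside the Devonian (419.2–358.9); neither of those is wholly between the two dates.
The listed periods lying completely between them are Orosirian, Statherian, Calymmian, Ectasian, Stenian, Tonian, Cryogenian, Ediacaran, Cambrian, Ordovician, Silurian — 11 in all.

11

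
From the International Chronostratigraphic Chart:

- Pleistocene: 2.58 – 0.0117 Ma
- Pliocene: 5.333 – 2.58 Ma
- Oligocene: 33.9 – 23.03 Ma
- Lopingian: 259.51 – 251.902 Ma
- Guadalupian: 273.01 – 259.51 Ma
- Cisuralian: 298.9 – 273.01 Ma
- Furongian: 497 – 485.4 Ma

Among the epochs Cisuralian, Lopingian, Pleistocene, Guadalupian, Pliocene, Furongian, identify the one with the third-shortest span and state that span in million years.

Durations: Cisuralian 25.89; Lopingian 7.608; Pleistocene 2.5683; Guadalupian 13.5; Pliocene 2.753; Furongian 11.6 Myr.
Sorted shortest-first: Pleistocene (2.5683), Pliocene (2.753), Lopingian (7.608), Furongian (11.6), Guadalupian (13.5), Cisuralian (25.89).
The third shortest is Lopingian at 7.608 Myr.

Lopingian, 7.608 million years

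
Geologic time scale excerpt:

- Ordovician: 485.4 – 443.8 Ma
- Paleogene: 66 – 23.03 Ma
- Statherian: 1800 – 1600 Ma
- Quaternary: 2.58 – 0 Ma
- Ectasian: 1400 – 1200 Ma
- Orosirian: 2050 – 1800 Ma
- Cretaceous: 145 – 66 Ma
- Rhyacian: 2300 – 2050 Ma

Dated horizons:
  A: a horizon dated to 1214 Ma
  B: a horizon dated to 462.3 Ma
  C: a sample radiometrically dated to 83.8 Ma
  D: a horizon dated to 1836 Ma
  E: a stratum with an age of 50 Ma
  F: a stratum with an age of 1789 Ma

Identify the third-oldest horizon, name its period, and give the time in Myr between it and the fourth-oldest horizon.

Larger Ma means older, so oldest first: D 1836 > F 1789 > A 1214 > B 462.3 > C 83.8 > E 50.
Counting 3 along gives A (1214 Ma); the excerpt puts that inside the Ectasian, 1400–1200 Ma.
Next in line is B (462.3 Ma), and 1214 − 462.3 = 751.7 Myr.

A, in the Ectasian; 751.7 million years to B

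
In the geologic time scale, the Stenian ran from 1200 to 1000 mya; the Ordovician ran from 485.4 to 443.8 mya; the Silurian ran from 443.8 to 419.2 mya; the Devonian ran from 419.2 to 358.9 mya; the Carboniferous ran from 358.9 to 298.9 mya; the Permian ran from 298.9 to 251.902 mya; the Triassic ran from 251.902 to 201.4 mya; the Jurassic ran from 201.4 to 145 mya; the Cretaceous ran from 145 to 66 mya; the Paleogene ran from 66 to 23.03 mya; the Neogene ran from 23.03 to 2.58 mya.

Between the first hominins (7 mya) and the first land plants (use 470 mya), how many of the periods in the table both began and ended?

8

The older date is 470 Ma and the younger is 7 Ma.
Periods with start < 470 and end > 7 Ma: Silurian (443.8–419.2), Devonian (419.2–358.9), Carboniferous (358.9–298.9), Permian (298.9–251.902), Triassic (251.902–201.4), Jurassic (201.4–145), Cretaceous (145–66), Paleogene (66–23.03).
That is 8 complete periods.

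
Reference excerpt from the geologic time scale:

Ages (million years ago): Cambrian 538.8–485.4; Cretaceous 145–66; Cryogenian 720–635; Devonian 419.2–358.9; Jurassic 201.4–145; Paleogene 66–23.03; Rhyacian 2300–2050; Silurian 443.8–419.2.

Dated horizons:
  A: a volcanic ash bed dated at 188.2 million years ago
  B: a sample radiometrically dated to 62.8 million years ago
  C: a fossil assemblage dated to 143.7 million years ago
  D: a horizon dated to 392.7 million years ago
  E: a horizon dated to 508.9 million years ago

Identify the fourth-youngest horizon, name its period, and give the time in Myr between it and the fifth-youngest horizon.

D, in the Devonian; 116.2 million years to E

Smaller Ma means younger, so youngest first: B 62.8 < C 143.7 < A 188.2 < D 392.7 < E 508.9.
Counting 4 along gives D (392.7 Ma); the excerpt puts that inside the Devonian, 419.2–358.9 Ma.
Next in line is E (508.9 Ma), and 508.9 − 392.7 = 116.2 Myr.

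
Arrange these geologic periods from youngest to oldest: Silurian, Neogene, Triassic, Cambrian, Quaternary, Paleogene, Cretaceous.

Group by era (each group listed oldest first) — Paleozoic: Cambrian, Silurian; Mesozoic: Triassic, Cretaceous; Cenozoic: Paleogene, Neogene, Quaternary. The eras run Paleozoic → Mesozoic → Cenozoic. Concatenating the groups in that era order and then reversing gives youngest to oldest.

Quaternary, then Neogene, then Paleogene, then Cretaceous, then Triassic, then Silurian, then Cambrian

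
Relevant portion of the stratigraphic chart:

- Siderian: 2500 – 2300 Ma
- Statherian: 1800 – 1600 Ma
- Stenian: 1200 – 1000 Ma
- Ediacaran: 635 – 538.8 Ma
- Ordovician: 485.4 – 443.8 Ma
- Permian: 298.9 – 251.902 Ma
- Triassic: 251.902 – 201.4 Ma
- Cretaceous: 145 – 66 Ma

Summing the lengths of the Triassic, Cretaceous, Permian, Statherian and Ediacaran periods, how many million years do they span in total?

472.7 million years

Each duration: Triassic = 50.502; Cretaceous = 79; Permian = 46.998; Statherian = 200; Ediacaran = 96.2.
Sum: 50.502 + 79 + 46.998 + 200 + 96.2 = 472.7 Myr.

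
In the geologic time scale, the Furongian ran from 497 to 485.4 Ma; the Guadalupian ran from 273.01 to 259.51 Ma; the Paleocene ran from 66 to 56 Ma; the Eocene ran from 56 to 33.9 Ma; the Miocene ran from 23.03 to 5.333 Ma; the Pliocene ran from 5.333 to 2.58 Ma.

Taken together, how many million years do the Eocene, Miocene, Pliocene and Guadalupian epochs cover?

Each duration: Eocene = 22.1; Miocene = 17.697; Pliocene = 2.753; Guadalupian = 13.5.
Sum: 22.1 + 17.697 + 2.753 + 13.5 = 56.05 Myr.

56.05 million years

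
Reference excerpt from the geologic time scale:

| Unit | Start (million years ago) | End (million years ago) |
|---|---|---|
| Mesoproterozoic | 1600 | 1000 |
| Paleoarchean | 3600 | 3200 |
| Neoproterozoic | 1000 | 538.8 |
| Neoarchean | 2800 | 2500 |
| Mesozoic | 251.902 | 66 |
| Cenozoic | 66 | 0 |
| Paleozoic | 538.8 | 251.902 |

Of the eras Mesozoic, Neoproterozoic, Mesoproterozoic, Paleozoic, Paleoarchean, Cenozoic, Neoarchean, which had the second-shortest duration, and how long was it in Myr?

Start − end for each: Mesozoic 251.902 − 66 = 185.902; Neoproterozoic 1000 − 538.8 = 461.2; Mesoproterozoic 1600 − 1000 = 600; Paleozoic 538.8 − 251.902 = 286.898; Paleoarchean 3600 − 3200 = 400; Cenozoic 66 − 0 = 66; Neoarchean 2800 − 2500 = 300.
Ranking these from shortest: Cenozoic < Mesozoic < Paleozoic < Neoarchean < Paleoarchean < Neoproterozoic < Mesoproterozoic.
Position 2 in that ranking is Mesozoic, which lasted 185.902 Myr.

Mesozoic, 185.902 million years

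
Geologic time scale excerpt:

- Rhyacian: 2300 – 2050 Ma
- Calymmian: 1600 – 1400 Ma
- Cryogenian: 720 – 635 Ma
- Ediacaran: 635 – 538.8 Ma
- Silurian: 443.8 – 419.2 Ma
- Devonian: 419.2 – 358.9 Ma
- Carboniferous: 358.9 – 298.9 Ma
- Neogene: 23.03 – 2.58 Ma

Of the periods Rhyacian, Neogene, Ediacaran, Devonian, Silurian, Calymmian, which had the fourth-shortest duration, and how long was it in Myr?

Start − end for each: Rhyacian 2300 − 2050 = 250; Neogene 23.03 − 2.58 = 20.45; Ediacaran 635 − 538.8 = 96.2; Devonian 419.2 − 358.9 = 60.3; Silurian 443.8 − 419.2 = 24.6; Calymmian 1600 − 1400 = 200.
Ranking these from shortest: Neogene < Silurian < Devonian < Ediacaran < Calymmian < Rhyacian.
Position 4 in that ranking is Ediacaran, which lasted 96.2 Myr.

Ediacaran, 96.2 million years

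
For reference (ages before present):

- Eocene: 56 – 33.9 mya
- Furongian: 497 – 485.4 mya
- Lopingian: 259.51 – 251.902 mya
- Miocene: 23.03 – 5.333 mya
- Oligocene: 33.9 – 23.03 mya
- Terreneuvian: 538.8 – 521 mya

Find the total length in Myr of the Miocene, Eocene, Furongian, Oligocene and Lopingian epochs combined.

Each duration: Miocene = 17.697; Eocene = 22.1; Furongian = 11.6; Oligocene = 10.87; Lopingian = 7.608.
Sum: 17.697 + 22.1 + 11.6 + 10.87 + 7.608 = 69.875 Myr.

69.875 million years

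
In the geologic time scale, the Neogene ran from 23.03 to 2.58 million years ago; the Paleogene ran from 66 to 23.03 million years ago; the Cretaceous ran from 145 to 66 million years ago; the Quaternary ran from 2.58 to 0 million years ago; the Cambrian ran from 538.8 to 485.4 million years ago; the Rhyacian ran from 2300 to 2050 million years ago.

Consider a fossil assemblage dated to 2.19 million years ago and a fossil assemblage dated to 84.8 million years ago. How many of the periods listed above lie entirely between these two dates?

84.8 Ma sits inside the Cretaceous (145–66) and 2.19 Ma inside the Quaternary (2.58–0); neither of those is wholly between the two dates.
The listed periods lying completely between them are Paleogene, Neogene — 2 in all.

2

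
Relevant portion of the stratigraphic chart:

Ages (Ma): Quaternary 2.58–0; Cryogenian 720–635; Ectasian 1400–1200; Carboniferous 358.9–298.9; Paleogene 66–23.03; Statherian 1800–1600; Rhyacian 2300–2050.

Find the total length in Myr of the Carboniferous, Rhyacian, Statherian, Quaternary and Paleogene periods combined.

555.55 million years

Each duration: Carboniferous = 60; Rhyacian = 250; Statherian = 200; Quaternary = 2.58; Paleogene = 42.97.
Sum: 60 + 250 + 200 + 2.58 + 42.97 = 555.55 Myr.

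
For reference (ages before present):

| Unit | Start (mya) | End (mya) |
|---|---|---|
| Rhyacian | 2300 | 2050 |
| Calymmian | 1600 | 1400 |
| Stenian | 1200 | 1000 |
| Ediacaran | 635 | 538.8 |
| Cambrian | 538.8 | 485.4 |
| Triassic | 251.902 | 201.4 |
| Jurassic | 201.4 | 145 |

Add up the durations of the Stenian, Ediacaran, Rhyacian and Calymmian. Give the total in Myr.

Each duration: Stenian = 200; Ediacaran = 96.2; Rhyacian = 250; Calymmian = 200.
Sum: 200 + 96.2 + 250 + 200 = 746.2 Myr.

746.2 million years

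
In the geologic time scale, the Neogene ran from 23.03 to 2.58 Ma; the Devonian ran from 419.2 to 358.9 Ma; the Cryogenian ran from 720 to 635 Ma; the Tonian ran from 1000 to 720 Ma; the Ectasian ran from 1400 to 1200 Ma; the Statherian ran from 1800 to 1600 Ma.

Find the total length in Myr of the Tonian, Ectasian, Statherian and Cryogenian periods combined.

Each duration: Tonian = 280; Ectasian = 200; Statherian = 200; Cryogenian = 85.
Sum: 280 + 200 + 200 + 85 = 765 Myr.

765 million years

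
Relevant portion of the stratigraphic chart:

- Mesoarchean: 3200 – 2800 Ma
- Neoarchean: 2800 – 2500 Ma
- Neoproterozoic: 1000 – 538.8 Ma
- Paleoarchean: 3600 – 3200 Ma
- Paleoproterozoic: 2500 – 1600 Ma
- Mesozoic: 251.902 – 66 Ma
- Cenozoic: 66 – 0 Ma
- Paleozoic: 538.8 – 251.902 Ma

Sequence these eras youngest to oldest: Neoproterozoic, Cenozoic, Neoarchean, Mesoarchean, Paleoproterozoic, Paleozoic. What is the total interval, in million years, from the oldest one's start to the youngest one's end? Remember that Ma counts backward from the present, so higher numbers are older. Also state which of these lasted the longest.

From the excerpt: Neoproterozoic 1000–538.8; Cenozoic 66–0; Neoarchean 2800–2500; Mesoarchean 3200–2800; Paleoproterozoic 2500–1600; Paleozoic 538.8–251.902 (Ma).
Larger Ma is earlier, so the oldest is Mesoarchean and the youngest is Cenozoic; youngest to oldest: Cenozoic, Paleozoic, Neoproterozoic, Paleoproterozoic, Neoarchean, Mesoarchean.
Oldest start 3200 minus youngest end 0 gives 3200 Myr overall.
Individual lengths (start − end): Paleoproterozoic 900; Neoproterozoic 461.2; Neoarchean 300; Mesoarchean 400; Cenozoic 66; Paleozoic 286.898. The largest is Paleoproterozoic at 900 Myr.

Cenozoic, Paleozoic, Neoproterozoic, Paleoproterozoic, Neoarchean, Mesoarchean; total span 3200 Myr; longest is Paleoproterozoic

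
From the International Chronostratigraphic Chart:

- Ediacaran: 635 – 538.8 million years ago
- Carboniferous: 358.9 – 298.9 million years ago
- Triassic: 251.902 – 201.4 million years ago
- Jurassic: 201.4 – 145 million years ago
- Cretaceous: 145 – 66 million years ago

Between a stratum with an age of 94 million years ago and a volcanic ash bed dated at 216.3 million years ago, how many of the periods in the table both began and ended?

1

The older date is 216.3 Ma and the younger is 94 Ma.
Periods with start < 216.3 and end > 94 Ma: Jurassic (201.4–145).
That is 1 complete period.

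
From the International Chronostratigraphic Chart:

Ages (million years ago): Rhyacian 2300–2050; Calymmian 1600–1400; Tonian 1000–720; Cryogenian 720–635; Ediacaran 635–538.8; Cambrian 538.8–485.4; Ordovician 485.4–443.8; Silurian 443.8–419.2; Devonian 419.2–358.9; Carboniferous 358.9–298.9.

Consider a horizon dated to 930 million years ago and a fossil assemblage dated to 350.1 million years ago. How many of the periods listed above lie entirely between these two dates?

6

The older date is 930 Ma and the younger is 350.1 Ma.
Periods with start < 930 and end > 350.1 Ma: Cryogenian (720–635), Ediacaran (635–538.8), Cambrian (538.8–485.4), Ordovician (485.4–443.8), Silurian (443.8–419.2), Devonian (419.2–358.9).
That is 6 complete periods.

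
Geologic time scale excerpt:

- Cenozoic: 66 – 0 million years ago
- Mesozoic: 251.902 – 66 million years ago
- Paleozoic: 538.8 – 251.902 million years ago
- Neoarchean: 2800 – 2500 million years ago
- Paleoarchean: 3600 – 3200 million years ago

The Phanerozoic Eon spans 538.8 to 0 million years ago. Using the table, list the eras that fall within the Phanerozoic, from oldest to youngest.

Eras with both bounds inside 538.8–0 Ma: Paleozoic (538.8–251.902), Mesozoic (251.902–66), Cenozoic (66–0).

Paleozoic, Mesozoic, Cenozoic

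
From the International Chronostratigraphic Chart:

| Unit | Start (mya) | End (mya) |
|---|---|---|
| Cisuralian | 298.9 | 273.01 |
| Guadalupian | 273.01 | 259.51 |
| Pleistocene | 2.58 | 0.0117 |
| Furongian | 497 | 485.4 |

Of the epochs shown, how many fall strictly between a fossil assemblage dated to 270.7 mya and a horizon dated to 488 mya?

488 Ma sits inside the Furongian (497–485.4) and 270.7 Ma inside the Guadalupian (273.01–259.51); neither of those is wholly between the two dates.
The listed epochs lying completely between them are Cisuralian — 1 in all.

1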